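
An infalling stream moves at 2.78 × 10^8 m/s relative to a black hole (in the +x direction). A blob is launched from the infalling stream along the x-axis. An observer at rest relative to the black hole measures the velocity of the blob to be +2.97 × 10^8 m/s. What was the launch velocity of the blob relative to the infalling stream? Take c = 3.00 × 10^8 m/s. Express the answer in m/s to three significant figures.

+2.30 × 10^8 m/s

v = 0.927c, u = 0.990c.
Invert the composition law: u' = (u − v)/(1 − uv/c²).
u' = (0.990 − 0.927) / (1 − (0.990)(0.927)) = 0.0633/0.0826 = 0.7667.
u' = 0.7667 × 3.00 × 10^8 m/s.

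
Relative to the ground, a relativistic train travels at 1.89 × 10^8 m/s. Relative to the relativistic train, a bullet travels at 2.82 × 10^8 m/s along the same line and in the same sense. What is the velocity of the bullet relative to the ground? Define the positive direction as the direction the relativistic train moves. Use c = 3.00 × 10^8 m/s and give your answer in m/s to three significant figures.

2.96 × 10^8 m/s

In units of c (dividing by 3.00 × 10^8 m/s): v = 0.630, u' = 0.940.
u = (u' + v)/(1 + u'v/c²):
u = (0.940 + 0.630) / (1 + 0.940·0.630) = 1.5700/1.5922 = 0.9861
(Galilean addition would give +1.570c, exceeding c.)
Converting back: u = 0.9861 × 3.00 × 10^8 m/s.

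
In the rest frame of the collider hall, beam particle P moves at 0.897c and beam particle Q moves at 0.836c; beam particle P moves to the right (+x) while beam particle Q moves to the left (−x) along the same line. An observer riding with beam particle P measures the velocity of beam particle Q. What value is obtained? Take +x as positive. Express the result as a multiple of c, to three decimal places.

-0.990c

β_A = 0.897, β_B = -0.836.
Transform to A's frame with the inverse velocity-addition law: u' = (u − v)/(1 − uv/c²), taking u = β_B and v = β_A.
u' = (-0.836 − 0.897) / (1 − (0.897)(-0.836)) = -1.7330/1.7499 = -0.9903.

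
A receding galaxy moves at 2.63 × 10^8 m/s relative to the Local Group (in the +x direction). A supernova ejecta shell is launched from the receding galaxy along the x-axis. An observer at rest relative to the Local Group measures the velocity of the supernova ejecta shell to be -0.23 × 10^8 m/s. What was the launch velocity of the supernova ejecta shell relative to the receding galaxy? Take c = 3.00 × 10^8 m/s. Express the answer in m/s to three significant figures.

-2.68 × 10^8 m/s

v = 0.877c, u = -0.077c.
Invert the composition law: u' = (u − v)/(1 − uv/c²).
u' = (-0.077 − 0.877) / (1 − (-0.077)(0.877)) = -0.9533/1.0672 = -0.8933.
u' = -0.8933 × 3.00 × 10^8 m/s.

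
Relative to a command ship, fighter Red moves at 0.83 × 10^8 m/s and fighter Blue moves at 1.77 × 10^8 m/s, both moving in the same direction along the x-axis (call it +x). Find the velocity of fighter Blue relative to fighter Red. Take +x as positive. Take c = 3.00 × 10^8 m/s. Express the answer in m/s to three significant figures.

β_A = 0.277, β_B = 0.590 (dividing each by c = 3.00 × 10^8 m/s).
Transform to A's frame with the inverse velocity-addition law: u' = (u − v)/(1 − uv/c²), taking u = β_B and v = β_A.
u' = (0.590 − 0.277) / (1 − (0.277)(0.590)) = 0.3133/0.8368 = 0.3745.
u' = 0.3745 × 3.00 × 10^8 m/s.

+1.12 × 10^8 m/s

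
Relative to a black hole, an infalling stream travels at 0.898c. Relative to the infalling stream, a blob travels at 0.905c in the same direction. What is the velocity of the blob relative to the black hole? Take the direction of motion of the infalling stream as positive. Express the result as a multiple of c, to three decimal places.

With v = 0.898 and u' = 0.905 (in units of c),
u = (u' + v)/(1 + u'v/c²):
u = (0.905 + 0.898) / (1 + 0.905·0.898) = 1.8030/1.8127 = 0.9947
(Galilean addition would give +1.803c, exceeding c.)

0.995c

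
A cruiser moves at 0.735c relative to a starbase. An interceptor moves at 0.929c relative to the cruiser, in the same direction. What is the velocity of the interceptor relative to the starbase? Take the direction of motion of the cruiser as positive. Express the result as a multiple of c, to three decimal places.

0.989c

With v = 0.735 and u' = 0.929 (in units of c),
u = (u' + v)/(1 + u'v/c²):
u = (0.929 + 0.735) / (1 + 0.929·0.735) = 1.6640/1.6828 = 0.9888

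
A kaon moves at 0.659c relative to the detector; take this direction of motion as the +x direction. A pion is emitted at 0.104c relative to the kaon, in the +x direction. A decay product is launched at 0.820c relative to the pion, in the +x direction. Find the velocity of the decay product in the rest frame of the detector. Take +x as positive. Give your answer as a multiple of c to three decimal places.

0.968c

Apply u = (u' + v)/(1 + u'v/c²) successively, working outward toward the detector.
Start: velocity of the kaon relative to the detector = 0.6590c.
Compose with the pion (u' = 0.104 in the kaon frame): u_1 = (0.104 + 0.659) / (1 + 0.104·0.659) = 0.7630/1.0685 = 0.7141.
Compose with the decay product (u' = 0.820 in the pion frame): u_2 = (0.820 + 0.714) / (1 + 0.820·0.714) = 1.5341/1.5855 = 0.9675.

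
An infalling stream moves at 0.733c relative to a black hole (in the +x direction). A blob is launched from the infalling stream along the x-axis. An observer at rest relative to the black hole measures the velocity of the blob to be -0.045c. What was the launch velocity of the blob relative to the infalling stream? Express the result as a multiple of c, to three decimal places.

-0.753c

Invert the composition law: u' = (u − v)/(1 − uv/c²).
u' = (-0.045 − 0.733) / (1 − (-0.045)(0.733)) = -0.7780/1.0330 = -0.7532.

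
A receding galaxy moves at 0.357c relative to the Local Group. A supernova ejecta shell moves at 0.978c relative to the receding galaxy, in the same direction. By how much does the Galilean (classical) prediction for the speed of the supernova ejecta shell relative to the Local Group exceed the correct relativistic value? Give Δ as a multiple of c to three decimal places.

Δ = 0.345c

Galilean: u_cl = 0.978 + 0.357 = 1.3350.
Relativistic: u_rel = (0.978 + 0.357) / (1 + 0.978·0.357) = 1.3350/1.3491 = 0.9895.
Δ = 1.3350 − 0.9895 = 0.3455.
(The classical prediction exceeds c; the relativistic result does not.)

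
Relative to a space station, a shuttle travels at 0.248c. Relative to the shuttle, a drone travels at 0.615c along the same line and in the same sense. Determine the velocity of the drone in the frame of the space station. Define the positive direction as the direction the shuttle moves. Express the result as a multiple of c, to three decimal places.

With v = 0.248 and u' = 0.615 (in units of c),
u = (u' + v)/(1 + u'v/c²):
u = (0.615 + 0.248) / (1 + 0.615·0.248) = 0.8630/1.1525 = 0.7488

0.749c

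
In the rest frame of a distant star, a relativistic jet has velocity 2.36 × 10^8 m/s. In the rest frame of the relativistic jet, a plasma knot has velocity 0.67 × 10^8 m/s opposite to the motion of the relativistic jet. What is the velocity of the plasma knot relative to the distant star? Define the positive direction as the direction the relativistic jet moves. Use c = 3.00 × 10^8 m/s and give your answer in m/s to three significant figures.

In units of c (dividing by 3.00 × 10^8 m/s): v = 0.787, u' = -0.223.
u = (u' + v)/(1 + u'v/c²):
u = (-0.223 + 0.787) / (1 + (-0.223)·0.787) = 0.5633/0.8243 = 0.6834
(Galilean addition would give +0.563c.)
Converting back: u = 0.6834 × 3.00 × 10^8 m/s.

+2.05 × 10^8 m/s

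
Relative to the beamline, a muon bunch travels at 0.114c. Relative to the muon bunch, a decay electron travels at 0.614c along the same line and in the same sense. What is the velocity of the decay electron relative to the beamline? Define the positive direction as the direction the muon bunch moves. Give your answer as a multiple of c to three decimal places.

0.680c

With v = 0.114 and u' = 0.614 (in units of c),
u = (u' + v)/(1 + u'v/c²):
u = (0.614 + 0.114) / (1 + 0.614·0.114) = 0.7280/1.0700 = 0.6804
(Galilean addition would give +0.728c.)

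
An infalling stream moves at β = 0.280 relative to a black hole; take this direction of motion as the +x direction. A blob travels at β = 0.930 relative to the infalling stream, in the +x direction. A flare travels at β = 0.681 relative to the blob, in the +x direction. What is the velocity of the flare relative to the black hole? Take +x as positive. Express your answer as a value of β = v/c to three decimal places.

β = 0.992

Apply u = (u' + v)/(1 + u'v/c²) successively, working outward toward the black hole.
Start: velocity of the infalling stream relative to the black hole = 0.2800c.
Compose with the blob (u' = 0.930 in the infalling stream frame): u_1 = (0.930 + 0.280) / (1 + 0.930·0.280) = 1.2100/1.2604 = 0.9600.
Compose with the flare (u' = 0.681 in the blob frame): u_2 = (0.681 + 0.960) / (1 + 0.681·0.960) = 1.6410/1.6538 = 0.9923.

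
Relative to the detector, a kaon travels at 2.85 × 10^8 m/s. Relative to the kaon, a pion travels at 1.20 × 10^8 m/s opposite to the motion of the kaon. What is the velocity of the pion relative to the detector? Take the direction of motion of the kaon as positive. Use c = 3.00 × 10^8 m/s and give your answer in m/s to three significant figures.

In units of c (dividing by 3.00 × 10^8 m/s): v = 0.950, u' = -0.400.
u = (u' + v)/(1 + u'v/c²):
u = (-0.400 + 0.950) / (1 + (-0.400)·0.950) = 0.5500/0.6200 = 0.8871
Converting back: u = 0.8871 × 3.00 × 10^8 m/s.

+2.66 × 10^8 m/s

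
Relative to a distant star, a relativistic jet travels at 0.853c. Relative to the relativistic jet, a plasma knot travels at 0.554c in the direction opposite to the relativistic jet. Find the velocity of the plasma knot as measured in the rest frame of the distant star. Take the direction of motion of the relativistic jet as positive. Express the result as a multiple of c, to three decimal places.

+0.567c

With v = 0.853 and u' = -0.554 (in units of c),
u = (u' + v)/(1 + u'v/c²):
u = (-0.554 + 0.853) / (1 + (-0.554)·0.853) = 0.2990/0.5274 = 0.5669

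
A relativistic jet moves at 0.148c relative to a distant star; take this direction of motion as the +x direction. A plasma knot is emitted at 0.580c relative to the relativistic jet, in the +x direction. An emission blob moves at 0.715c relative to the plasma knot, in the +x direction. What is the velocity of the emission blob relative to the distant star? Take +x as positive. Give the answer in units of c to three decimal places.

0.937c

Apply u = (u' + v)/(1 + u'v/c²) successively, working outward toward the distant star.
Start: velocity of the relativistic jet relative to the distant star = 0.1480c.
Compose with the plasma knot (u' = 0.580 in the relativistic jet frame): u_1 = (0.580 + 0.148) / (1 + 0.580·0.148) = 0.7280/1.0858 = 0.6704.
Compose with the emission blob (u' = 0.715 in the plasma knot frame): u_2 = (0.715 + 0.670) / (1 + 0.715·0.670) = 1.3854/1.4794 = 0.9365.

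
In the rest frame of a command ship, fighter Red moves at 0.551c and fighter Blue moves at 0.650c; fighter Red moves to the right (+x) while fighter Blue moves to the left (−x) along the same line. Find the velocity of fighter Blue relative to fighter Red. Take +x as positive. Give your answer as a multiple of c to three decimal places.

-0.884c

β_A = 0.551, β_B = -0.650.
Transform to A's frame with the inverse velocity-addition law: u' = (u − v)/(1 − uv/c²), taking u = β_B and v = β_A.
u' = (-0.650 − 0.551) / (1 − (0.551)(-0.650)) = -1.2010/1.3581 = -0.8843.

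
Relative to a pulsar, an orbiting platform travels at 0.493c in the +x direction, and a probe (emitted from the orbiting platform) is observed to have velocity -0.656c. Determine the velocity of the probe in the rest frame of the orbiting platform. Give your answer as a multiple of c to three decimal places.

Invert the composition law: u' = (u − v)/(1 − uv/c²).
u' = (-0.656 − 0.493) / (1 − (-0.656)(0.493)) = -1.1490/1.3234 = -0.8682.

-0.868c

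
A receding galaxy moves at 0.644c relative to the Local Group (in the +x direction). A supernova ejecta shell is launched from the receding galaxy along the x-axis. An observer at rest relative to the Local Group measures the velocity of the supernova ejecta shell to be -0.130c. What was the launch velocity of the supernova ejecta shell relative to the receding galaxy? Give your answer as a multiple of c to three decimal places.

-0.714c

Invert the composition law: u' = (u − v)/(1 − uv/c²).
u' = (-0.130 − 0.644) / (1 − (-0.130)(0.644)) = -0.7740/1.0837 = -0.7142.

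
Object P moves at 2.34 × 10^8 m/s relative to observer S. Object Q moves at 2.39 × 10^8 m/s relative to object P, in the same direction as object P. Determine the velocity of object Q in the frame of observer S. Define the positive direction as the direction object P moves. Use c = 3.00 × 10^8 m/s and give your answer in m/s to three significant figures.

In units of c (dividing by 3.00 × 10^8 m/s): v = 0.780, u' = 0.797.
u = (u' + v)/(1 + u'v/c²):
u = (0.797 + 0.780) / (1 + 0.797·0.780) = 1.5767/1.6214 = 0.9724
Converting back: u = 0.9724 × 3.00 × 10^8 m/s.

2.92 × 10^8 m/s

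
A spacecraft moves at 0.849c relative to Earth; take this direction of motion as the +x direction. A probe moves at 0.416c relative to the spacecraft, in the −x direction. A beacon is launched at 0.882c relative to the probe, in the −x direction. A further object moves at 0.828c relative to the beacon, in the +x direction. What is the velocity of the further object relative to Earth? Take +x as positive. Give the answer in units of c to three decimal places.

Apply u = (u' + v)/(1 + u'v/c²) successively, working outward toward Earth.
Start: velocity of the spacecraft relative to Earth = 0.8490c.
Compose with the probe (u' = -0.416 in the spacecraft frame): u_1 = (-0.416 + 0.849) / (1 + (-0.416)·0.849) = 0.4330/0.6468 = 0.6694.
Compose with the beacon (u' = -0.882 in the probe frame): u_2 = (-0.882 + 0.669) / (1 + (-0.882)·0.669) = -0.2126/0.4096 = -0.5190.
Compose with the further object (u' = 0.828 in the beacon frame): u_3 = (0.828 + (-0.519)) / (1 + 0.828·(-0.519)) = 0.3090/0.5703 = 0.5418.

+0.542c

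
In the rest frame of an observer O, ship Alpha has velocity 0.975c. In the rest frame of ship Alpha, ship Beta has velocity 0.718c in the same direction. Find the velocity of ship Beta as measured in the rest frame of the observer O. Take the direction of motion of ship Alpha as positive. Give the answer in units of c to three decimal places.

0.996c

With v = 0.975 and u' = 0.718 (in units of c),
u = (u' + v)/(1 + u'v/c²):
u = (0.718 + 0.975) / (1 + 0.718·0.975) = 1.6930/1.7001 = 0.9959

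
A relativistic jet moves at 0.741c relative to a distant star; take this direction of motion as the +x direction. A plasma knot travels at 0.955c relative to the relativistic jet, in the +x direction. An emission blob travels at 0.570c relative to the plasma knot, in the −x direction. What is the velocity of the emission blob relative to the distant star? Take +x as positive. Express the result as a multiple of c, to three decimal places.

+0.975c

Apply u = (u' + v)/(1 + u'v/c²) successively, working outward toward the distant star.
Start: velocity of the relativistic jet relative to the distant star = 0.7410c.
Compose with the plasma knot (u' = 0.955 in the relativistic jet frame): u_1 = (0.955 + 0.741) / (1 + 0.955·0.741) = 1.6960/1.7077 = 0.9932.
Compose with the emission blob (u' = -0.570 in the plasma knot frame): u_2 = (-0.570 + 0.993) / (1 + (-0.570)·0.993) = 0.4232/0.4339 = 0.9753.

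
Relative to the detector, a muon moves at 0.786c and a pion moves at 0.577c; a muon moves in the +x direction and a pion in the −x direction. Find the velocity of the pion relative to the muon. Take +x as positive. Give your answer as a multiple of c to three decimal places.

β_A = 0.786, β_B = -0.577.
Transform to A's frame with the inverse velocity-addition law: u' = (u − v)/(1 − uv/c²), taking u = β_B and v = β_A.
u' = (-0.577 − 0.786) / (1 − (0.786)(-0.577)) = -1.3630/1.4535 = -0.9377.

-0.938c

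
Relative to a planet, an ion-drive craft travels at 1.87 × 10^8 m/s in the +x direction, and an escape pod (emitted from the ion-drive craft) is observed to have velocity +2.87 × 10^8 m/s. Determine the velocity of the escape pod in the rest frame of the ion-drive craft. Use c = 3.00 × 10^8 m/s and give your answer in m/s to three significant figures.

+2.48 × 10^8 m/s

v = 0.623c, u = 0.957c.
Invert the composition law: u' = (u − v)/(1 − uv/c²).
u' = (0.957 − 0.623) / (1 − (0.957)(0.623)) = 0.3333/0.4037 = 0.8257.
u' = 0.8257 × 3.00 × 10^8 m/s.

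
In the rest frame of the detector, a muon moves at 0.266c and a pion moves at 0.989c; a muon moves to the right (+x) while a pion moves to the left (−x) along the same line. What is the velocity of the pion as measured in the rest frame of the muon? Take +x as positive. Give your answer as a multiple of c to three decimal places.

β_A = 0.266, β_B = -0.989.
Transform to A's frame with the inverse velocity-addition law: u' = (u − v)/(1 − uv/c²), taking u = β_B and v = β_A.
u' = (-0.989 − 0.266) / (1 − (0.266)(-0.989)) = -1.2550/1.2631 = -0.9936.

-0.994c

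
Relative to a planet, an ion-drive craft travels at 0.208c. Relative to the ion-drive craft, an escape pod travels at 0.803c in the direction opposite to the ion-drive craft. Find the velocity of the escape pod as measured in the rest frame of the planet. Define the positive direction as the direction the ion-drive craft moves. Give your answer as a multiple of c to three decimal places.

With v = 0.208 and u' = -0.803 (in units of c),
u = (u' + v)/(1 + u'v/c²):
u = (-0.803 + 0.208) / (1 + (-0.803)·0.208) = -0.5950/0.8330 = -0.7143

-0.714c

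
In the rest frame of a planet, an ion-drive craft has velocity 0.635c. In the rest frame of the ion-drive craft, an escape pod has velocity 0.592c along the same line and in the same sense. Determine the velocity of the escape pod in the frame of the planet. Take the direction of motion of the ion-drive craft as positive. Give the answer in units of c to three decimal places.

0.892c

With v = 0.635 and u' = 0.592 (in units of c),
u = (u' + v)/(1 + u'v/c²):
u = (0.592 + 0.635) / (1 + 0.592·0.635) = 1.2270/1.3759 = 0.8918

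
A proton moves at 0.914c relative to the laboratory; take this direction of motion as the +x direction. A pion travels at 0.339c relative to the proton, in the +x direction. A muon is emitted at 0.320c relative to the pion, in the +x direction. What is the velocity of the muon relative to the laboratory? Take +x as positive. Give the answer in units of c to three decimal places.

0.977c

Apply u = (u' + v)/(1 + u'v/c²) successively, working outward toward the laboratory.
Start: velocity of the proton relative to the laboratory = 0.9140c.
Compose with the pion (u' = 0.339 in the proton frame): u_1 = (0.339 + 0.914) / (1 + 0.339·0.914) = 1.2530/1.3098 = 0.9566.
Compose with the muon (u' = 0.320 in the pion frame): u_2 = (0.320 + 0.957) / (1 + 0.320·0.957) = 1.2766/1.3061 = 0.9774.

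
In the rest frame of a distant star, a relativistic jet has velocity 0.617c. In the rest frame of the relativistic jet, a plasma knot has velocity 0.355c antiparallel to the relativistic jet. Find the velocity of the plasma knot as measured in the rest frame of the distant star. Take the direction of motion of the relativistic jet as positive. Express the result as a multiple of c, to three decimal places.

+0.335c

With v = 0.617 and u' = -0.355 (in units of c),
u = (u' + v)/(1 + u'v/c²):
u = (-0.355 + 0.617) / (1 + (-0.355)·0.617) = 0.2620/0.7810 = 0.3355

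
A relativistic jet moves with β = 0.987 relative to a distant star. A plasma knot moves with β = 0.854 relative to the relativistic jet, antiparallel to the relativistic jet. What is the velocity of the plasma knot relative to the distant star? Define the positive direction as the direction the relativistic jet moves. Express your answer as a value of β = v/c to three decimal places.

β = +0.847

With v = 0.987 and u' = -0.854 (in units of c),
u = (u' + v)/(1 + u'v/c²):
u = (-0.854 + 0.987) / (1 + (-0.854)·0.987) = 0.1330/0.1571 = 0.8466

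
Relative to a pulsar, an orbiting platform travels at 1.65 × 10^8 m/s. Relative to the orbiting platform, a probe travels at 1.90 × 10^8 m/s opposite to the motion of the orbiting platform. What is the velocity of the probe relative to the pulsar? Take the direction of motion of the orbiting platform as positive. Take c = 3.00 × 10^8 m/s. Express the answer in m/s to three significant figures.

-3.84 × 10^7 m/s

In units of c (dividing by 3.00 × 10^8 m/s): v = 0.550, u' = -0.633.
u = (u' + v)/(1 + u'v/c²):
u = (-0.633 + 0.550) / (1 + (-0.633)·0.550) = -0.0833/0.6517 = -0.1279
Converting back: u = -0.1279 × 3.00 × 10^8 m/s.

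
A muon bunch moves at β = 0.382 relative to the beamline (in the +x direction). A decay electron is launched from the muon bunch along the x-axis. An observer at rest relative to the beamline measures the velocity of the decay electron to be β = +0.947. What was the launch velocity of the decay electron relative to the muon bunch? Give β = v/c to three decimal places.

β = +0.885

Invert the composition law: u' = (u − v)/(1 − uv/c²).
u' = (0.947 − 0.382) / (1 − (0.947)(0.382)) = 0.5650/0.6382 = 0.8852.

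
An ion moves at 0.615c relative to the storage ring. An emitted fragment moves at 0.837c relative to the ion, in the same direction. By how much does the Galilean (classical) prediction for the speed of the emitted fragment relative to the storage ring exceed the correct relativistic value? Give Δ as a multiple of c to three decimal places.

Galilean: u_cl = 0.837 + 0.615 = 1.4520.
Relativistic: u_rel = (0.837 + 0.615) / (1 + 0.837·0.615) = 1.4520/1.5148 = 0.9586.
Δ = 1.4520 − 0.9586 = 0.4934.
(The classical prediction exceeds c; the relativistic result does not.)

Δ = 0.493c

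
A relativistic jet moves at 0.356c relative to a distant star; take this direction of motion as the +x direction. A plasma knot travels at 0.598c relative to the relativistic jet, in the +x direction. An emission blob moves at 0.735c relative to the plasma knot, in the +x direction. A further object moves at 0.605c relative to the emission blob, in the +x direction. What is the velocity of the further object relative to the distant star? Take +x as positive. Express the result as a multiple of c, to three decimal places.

0.991c

Apply u = (u' + v)/(1 + u'v/c²) successively, working outward toward the distant star.
Start: velocity of the relativistic jet relative to the distant star = 0.3560c.
Compose with the plasma knot (u' = 0.598 in the relativistic jet frame): u_1 = (0.598 + 0.356) / (1 + 0.598·0.356) = 0.9540/1.2129 = 0.7866.
Compose with the emission blob (u' = 0.735 in the plasma knot frame): u_2 = (0.735 + 0.787) / (1 + 0.735·0.787) = 1.5216/1.5781 = 0.9642.
Compose with the further object (u' = 0.605 in the emission blob frame): u_3 = (0.605 + 0.964) / (1 + 0.605·0.964) = 1.5692/1.5833 = 0.9911.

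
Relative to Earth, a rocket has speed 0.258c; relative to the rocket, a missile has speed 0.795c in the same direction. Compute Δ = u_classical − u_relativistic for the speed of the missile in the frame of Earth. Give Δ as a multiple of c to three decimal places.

Galilean: u_cl = 0.795 + 0.258 = 1.0530.
Relativistic: u_rel = (0.795 + 0.258) / (1 + 0.795·0.258) = 1.0530/1.2051 = 0.8738.
Δ = 1.0530 − 0.8738 = 0.1792.
(The classical prediction exceeds c; the relativistic result does not.)

Δ = 0.179c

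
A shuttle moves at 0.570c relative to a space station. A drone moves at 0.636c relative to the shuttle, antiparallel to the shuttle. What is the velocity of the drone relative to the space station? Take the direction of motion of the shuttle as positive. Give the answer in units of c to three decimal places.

With v = 0.570 and u' = -0.636 (in units of c),
u = (u' + v)/(1 + u'v/c²):
u = (-0.636 + 0.570) / (1 + (-0.636)·0.570) = -0.0660/0.6375 = -0.1035

-0.104c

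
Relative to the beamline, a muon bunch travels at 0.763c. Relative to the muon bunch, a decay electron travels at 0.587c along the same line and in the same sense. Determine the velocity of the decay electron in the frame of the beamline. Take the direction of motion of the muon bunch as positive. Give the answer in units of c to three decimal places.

With v = 0.763 and u' = 0.587 (in units of c),
u = (u' + v)/(1 + u'v/c²):
u = (0.587 + 0.763) / (1 + 0.587·0.763) = 1.3500/1.4479 = 0.9324

0.932c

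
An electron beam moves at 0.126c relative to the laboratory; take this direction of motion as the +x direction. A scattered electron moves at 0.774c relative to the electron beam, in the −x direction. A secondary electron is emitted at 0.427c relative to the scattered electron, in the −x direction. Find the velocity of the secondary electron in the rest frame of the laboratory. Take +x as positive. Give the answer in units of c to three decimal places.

Apply u = (u' + v)/(1 + u'v/c²) successively, working outward toward the laboratory.
Start: velocity of the electron beam relative to the laboratory = 0.1260c.
Compose with the scattered electron (u' = -0.774 in the electron beam frame): u_1 = (-0.774 + 0.126) / (1 + (-0.774)·0.126) = -0.6480/0.9025 = -0.7180.
Compose with the secondary electron (u' = -0.427 in the scattered electron frame): u_2 = (-0.427 + (-0.718)) / (1 + (-0.427)·(-0.718)) = -1.1450/1.3066 = -0.8763.

-0.876c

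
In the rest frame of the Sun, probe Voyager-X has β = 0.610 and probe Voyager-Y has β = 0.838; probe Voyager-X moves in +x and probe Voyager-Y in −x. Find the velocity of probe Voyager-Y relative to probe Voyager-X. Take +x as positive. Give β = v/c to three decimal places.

β = -0.958

β_A = 0.610, β_B = -0.838.
Transform to A's frame with the inverse velocity-addition law: u' = (u − v)/(1 − uv/c²), taking u = β_B and v = β_A.
u' = (-0.838 − 0.610) / (1 − (0.610)(-0.838)) = -1.4480/1.5112 = -0.9582.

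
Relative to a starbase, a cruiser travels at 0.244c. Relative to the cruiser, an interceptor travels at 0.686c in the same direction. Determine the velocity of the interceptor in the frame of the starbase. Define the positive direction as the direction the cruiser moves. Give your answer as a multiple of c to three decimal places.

0.797c

With v = 0.244 and u' = 0.686 (in units of c),
u = (u' + v)/(1 + u'v/c²):
u = (0.686 + 0.244) / (1 + 0.686·0.244) = 0.9300/1.1674 = 0.7967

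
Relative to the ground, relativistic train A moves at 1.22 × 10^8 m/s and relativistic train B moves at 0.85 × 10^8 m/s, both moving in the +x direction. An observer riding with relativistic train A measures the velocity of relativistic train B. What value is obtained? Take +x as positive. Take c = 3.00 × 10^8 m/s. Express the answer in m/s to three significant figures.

-4.18 × 10^7 m/s

β_A = 0.407, β_B = 0.283 (dividing each by c = 3.00 × 10^8 m/s).
Transform to A's frame with the inverse velocity-addition law: u' = (u − v)/(1 − uv/c²), taking u = β_B and v = β_A.
u' = (0.283 − 0.407) / (1 − (0.407)(0.283)) = -0.1233/0.8848 = -0.1394.
u' = -0.1394 × 3.00 × 10^8 m/s.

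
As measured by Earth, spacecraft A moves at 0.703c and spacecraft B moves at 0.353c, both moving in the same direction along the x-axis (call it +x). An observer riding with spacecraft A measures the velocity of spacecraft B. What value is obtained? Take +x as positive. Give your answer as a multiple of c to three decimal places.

β_A = 0.703, β_B = 0.353.
Transform to A's frame with the inverse velocity-addition law: u' = (u − v)/(1 − uv/c²), taking u = β_B and v = β_A.
u' = (0.353 − 0.703) / (1 − (0.703)(0.353)) = -0.3500/0.7518 = -0.4655.

-0.466c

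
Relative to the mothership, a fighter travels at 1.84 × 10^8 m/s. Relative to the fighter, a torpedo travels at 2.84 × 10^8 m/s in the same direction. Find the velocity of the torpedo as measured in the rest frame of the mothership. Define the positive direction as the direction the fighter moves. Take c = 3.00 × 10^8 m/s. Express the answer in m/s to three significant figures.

2.96 × 10^8 m/s

In units of c (dividing by 3.00 × 10^8 m/s): v = 0.613, u' = 0.947.
u = (u' + v)/(1 + u'v/c²):
u = (0.947 + 0.613) / (1 + 0.947·0.613) = 1.5600/1.5806 = 0.9870
(Galilean addition would give +1.560c, exceeding c.)
Converting back: u = 0.9870 × 3.00 × 10^8 m/s.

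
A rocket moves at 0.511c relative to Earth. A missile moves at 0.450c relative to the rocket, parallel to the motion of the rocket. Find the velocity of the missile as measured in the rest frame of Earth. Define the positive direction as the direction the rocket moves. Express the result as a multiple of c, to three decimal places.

0.781c

With v = 0.511 and u' = 0.450 (in units of c),
u = (u' + v)/(1 + u'v/c²):
u = (0.450 + 0.511) / (1 + 0.450·0.511) = 0.9610/1.2300 = 0.7813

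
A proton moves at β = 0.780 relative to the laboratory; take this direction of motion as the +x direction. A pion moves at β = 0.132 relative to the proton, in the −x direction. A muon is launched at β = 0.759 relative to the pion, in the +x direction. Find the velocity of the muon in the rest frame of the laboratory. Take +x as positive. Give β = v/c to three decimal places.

Apply u = (u' + v)/(1 + u'v/c²) successively, working outward toward the laboratory.
Start: velocity of the proton relative to the laboratory = 0.7800c.
Compose with the pion (u' = -0.132 in the proton frame): u_1 = (-0.132 + 0.780) / (1 + (-0.132)·0.780) = 0.6480/0.8970 = 0.7224.
Compose with the muon (u' = 0.759 in the pion frame): u_2 = (0.759 + 0.722) / (1 + 0.759·0.722) = 1.4814/1.5483 = 0.9568.

β = +0.957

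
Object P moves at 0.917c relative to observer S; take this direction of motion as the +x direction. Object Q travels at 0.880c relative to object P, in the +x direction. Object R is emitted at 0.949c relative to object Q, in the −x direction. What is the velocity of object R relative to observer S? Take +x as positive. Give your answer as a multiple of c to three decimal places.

+0.809c

Apply u = (u' + v)/(1 + u'v/c²) successively, working outward toward observer S.
Start: velocity of object P relative to observer S = 0.9170c.
Compose with object Q (u' = 0.880 in object P frame): u_1 = (0.880 + 0.917) / (1 + 0.880·0.917) = 1.7970/1.8070 = 0.9945.
Compose with object R (u' = -0.949 in object Q frame): u_2 = (-0.949 + 0.994) / (1 + (-0.949)·0.994) = 0.0455/0.0562 = 0.8089.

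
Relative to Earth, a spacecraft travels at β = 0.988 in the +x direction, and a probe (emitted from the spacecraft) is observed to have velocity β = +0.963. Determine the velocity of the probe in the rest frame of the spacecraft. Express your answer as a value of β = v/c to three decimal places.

β = -0.515

Invert the composition law: u' = (u − v)/(1 − uv/c²).
u' = (0.963 − 0.988) / (1 − (0.963)(0.988)) = -0.0250/0.0486 = -0.5149.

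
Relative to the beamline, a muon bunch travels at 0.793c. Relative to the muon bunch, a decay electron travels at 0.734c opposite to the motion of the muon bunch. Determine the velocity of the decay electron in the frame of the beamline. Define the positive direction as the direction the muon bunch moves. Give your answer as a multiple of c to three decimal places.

With v = 0.793 and u' = -0.734 (in units of c),
u = (u' + v)/(1 + u'v/c²):
u = (-0.734 + 0.793) / (1 + (-0.734)·0.793) = 0.0590/0.4179 = 0.1412
(Galilean addition would give +0.059c.)

+0.141c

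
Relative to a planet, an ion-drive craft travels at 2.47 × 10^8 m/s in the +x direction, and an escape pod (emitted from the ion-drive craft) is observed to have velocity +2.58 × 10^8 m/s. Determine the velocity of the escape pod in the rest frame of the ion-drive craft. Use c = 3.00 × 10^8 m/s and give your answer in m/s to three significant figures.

+3.77 × 10^7 m/s

v = 0.823c, u = 0.860c.
Invert the composition law: u' = (u − v)/(1 − uv/c²).
u' = (0.860 − 0.823) / (1 − (0.860)(0.823)) = 0.0367/0.2919 = 0.1256.
u' = 0.1256 × 3.00 × 10^8 m/s.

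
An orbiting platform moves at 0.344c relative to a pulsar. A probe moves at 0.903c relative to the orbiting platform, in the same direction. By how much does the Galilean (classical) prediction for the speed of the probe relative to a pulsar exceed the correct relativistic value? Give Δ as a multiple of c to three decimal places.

Galilean: u_cl = 0.903 + 0.344 = 1.2470.
Relativistic: u_rel = (0.903 + 0.344) / (1 + 0.903·0.344) = 1.2470/1.3106 = 0.9514.
Δ = 1.2470 − 0.9514 = 0.2956.
(The classical prediction exceeds c; the relativistic result does not.)

Δ = 0.296c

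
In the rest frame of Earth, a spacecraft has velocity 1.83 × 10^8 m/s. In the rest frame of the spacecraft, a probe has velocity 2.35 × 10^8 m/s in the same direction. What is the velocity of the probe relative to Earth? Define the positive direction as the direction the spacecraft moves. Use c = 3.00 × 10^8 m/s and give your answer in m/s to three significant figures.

In units of c (dividing by 3.00 × 10^8 m/s): v = 0.610, u' = 0.783.
u = (u' + v)/(1 + u'v/c²):
u = (0.783 + 0.610) / (1 + 0.783·0.610) = 1.3933/1.4778 = 0.9428
(Galilean addition would give +1.393c, exceeding c.)
Converting back: u = 0.9428 × 3.00 × 10^8 m/s.

2.83 × 10^8 m/s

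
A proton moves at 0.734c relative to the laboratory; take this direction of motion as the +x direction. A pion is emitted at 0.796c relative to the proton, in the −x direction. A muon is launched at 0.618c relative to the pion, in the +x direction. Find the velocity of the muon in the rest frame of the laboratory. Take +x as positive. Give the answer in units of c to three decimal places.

+0.516c

Apply u = (u' + v)/(1 + u'v/c²) successively, working outward toward the laboratory.
Start: velocity of the proton relative to the laboratory = 0.7340c.
Compose with the pion (u' = -0.796 in the proton frame): u_1 = (-0.796 + 0.734) / (1 + (-0.796)·0.734) = -0.0620/0.4157 = -0.1491.
Compose with the muon (u' = 0.618 in the pion frame): u_2 = (0.618 + (-0.149)) / (1 + 0.618·(-0.149)) = 0.4689/0.9078 = 0.5165.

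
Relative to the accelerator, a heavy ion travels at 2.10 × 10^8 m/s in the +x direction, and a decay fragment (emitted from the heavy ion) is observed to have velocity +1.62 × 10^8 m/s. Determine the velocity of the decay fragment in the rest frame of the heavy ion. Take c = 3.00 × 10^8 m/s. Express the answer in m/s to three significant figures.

-7.72 × 10^7 m/s

v = 0.700c, u = 0.540c.
Invert the composition law: u' = (u − v)/(1 − uv/c²).
u' = (0.540 − 0.700) / (1 − (0.540)(0.700)) = -0.1600/0.6220 = -0.2572.
u' = -0.2572 × 3.00 × 10^8 m/s.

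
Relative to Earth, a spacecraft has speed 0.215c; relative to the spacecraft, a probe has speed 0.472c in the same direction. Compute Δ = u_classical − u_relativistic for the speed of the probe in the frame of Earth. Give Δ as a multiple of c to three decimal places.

Galilean: u_cl = 0.472 + 0.215 = 0.6870.
Relativistic: u_rel = (0.472 + 0.215) / (1 + 0.472·0.215) = 0.6870/1.1015 = 0.6237.
Δ = 0.6870 − 0.6237 = 0.0633.

Δ = 0.063c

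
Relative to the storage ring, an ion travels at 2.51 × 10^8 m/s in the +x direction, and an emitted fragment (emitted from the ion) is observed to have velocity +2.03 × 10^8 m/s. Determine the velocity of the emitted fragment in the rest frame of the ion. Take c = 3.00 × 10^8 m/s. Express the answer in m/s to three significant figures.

-1.11 × 10^8 m/s

v = 0.837c, u = 0.677c.
Invert the composition law: u' = (u − v)/(1 − uv/c²).
u' = (0.677 − 0.837) / (1 − (0.677)(0.837)) = -0.1600/0.4339 = -0.3688.
u' = -0.3688 × 3.00 × 10^8 m/s.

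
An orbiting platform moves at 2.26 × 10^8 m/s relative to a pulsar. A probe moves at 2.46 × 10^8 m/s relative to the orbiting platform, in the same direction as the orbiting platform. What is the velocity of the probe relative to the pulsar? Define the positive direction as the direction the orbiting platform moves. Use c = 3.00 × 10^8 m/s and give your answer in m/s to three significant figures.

In units of c (dividing by 3.00 × 10^8 m/s): v = 0.753, u' = 0.820.
u = (u' + v)/(1 + u'v/c²):
u = (0.820 + 0.753) / (1 + 0.820·0.753) = 1.5733/1.6177 = 0.9726
Converting back: u = 0.9726 × 3.00 × 10^8 m/s.

2.92 × 10^8 m/s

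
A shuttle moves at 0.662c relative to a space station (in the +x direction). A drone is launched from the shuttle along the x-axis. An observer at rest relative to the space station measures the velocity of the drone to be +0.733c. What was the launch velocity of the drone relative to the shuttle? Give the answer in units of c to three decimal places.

+0.138c

Invert the composition law: u' = (u − v)/(1 − uv/c²).
u' = (0.733 − 0.662) / (1 − (0.733)(0.662)) = 0.0710/0.5148 = 0.1379.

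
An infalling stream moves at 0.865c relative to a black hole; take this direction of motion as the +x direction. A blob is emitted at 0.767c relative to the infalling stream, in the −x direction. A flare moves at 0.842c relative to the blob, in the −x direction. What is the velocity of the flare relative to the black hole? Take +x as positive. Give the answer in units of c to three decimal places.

-0.730c

Apply u = (u' + v)/(1 + u'v/c²) successively, working outward toward the black hole.
Start: velocity of the infalling stream relative to the black hole = 0.8650c.
Compose with the blob (u' = -0.767 in the infalling stream frame): u_1 = (-0.767 + 0.865) / (1 + (-0.767)·0.865) = 0.0980/0.3365 = 0.2912.
Compose with the flare (u' = -0.842 in the blob frame): u_2 = (-0.842 + 0.291) / (1 + (-0.842)·0.291) = -0.5508/0.7548 = -0.7297.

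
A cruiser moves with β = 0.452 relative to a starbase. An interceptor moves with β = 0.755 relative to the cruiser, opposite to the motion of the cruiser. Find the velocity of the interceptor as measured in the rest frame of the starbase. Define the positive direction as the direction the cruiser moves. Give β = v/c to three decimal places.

β = -0.460

With v = 0.452 and u' = -0.755 (in units of c),
u = (u' + v)/(1 + u'v/c²):
u = (-0.755 + 0.452) / (1 + (-0.755)·0.452) = -0.3030/0.6587 = -0.4600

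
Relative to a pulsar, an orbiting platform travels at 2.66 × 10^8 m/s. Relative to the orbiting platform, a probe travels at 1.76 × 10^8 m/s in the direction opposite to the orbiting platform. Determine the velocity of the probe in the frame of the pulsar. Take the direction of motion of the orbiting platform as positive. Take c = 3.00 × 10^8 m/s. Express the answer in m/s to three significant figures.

In units of c (dividing by 3.00 × 10^8 m/s): v = 0.887, u' = -0.587.
u = (u' + v)/(1 + u'v/c²):
u = (-0.587 + 0.887) / (1 + (-0.587)·0.887) = 0.3000/0.4798 = 0.6252
(Galilean addition would give +0.300c.)
Converting back: u = 0.6252 × 3.00 × 10^8 m/s.

+1.88 × 10^8 m/s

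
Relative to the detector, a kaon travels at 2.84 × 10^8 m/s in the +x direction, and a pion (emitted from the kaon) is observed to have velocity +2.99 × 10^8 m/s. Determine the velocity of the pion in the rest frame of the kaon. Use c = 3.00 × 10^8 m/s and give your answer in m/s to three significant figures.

+2.66 × 10^8 m/s

v = 0.947c, u = 0.997c.
Invert the composition law: u' = (u − v)/(1 − uv/c²).
u' = (0.997 − 0.947) / (1 − (0.997)(0.947)) = 0.0500/0.0565 = 0.8851.
u' = 0.8851 × 3.00 × 10^8 m/s.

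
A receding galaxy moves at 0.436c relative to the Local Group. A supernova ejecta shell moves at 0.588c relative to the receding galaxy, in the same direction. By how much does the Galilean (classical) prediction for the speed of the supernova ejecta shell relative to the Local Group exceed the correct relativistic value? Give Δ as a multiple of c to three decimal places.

Δ = 0.209c

Galilean: u_cl = 0.588 + 0.436 = 1.0240.
Relativistic: u_rel = (0.588 + 0.436) / (1 + 0.588·0.436) = 1.0240/1.2564 = 0.8150.
Δ = 1.0240 − 0.8150 = 0.2090.
(The classical prediction exceeds c; the relativistic result does not.)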